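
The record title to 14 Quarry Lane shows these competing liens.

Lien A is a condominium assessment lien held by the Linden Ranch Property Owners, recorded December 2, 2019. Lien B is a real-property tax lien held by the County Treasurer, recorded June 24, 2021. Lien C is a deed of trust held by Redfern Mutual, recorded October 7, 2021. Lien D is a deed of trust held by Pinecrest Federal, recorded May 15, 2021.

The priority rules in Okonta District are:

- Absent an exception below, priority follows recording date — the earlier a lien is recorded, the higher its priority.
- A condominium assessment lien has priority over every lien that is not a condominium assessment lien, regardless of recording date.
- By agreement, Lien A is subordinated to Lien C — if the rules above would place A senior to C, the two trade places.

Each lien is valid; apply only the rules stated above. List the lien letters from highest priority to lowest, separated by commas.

C, D, B, A

A is a condominium assessment lien and takes priority over every other lien.
Among the remaining liens, by effective date: D (May 15, 2021), B (June 24, 2021), C (October 7, 2021).
Because A would otherwise rank above C, the subordination swaps them.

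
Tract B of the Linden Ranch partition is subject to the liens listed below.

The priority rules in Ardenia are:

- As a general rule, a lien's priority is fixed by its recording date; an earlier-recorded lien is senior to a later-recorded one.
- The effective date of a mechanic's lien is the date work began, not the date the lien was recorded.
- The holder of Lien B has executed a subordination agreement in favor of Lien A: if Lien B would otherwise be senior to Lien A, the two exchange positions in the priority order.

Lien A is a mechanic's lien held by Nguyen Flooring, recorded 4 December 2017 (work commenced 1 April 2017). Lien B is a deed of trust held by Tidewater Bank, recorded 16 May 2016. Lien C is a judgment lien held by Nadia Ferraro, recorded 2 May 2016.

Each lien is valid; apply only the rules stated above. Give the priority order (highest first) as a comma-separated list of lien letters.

C, A, B

Adjusting effective dates: A's effective date is 1 April 2017, when work began.
Sorted by effective date: C (2 May 2016), B (16 May 2016), A (1 April 2017).
B is senior to A before the subordination, so the two trade places.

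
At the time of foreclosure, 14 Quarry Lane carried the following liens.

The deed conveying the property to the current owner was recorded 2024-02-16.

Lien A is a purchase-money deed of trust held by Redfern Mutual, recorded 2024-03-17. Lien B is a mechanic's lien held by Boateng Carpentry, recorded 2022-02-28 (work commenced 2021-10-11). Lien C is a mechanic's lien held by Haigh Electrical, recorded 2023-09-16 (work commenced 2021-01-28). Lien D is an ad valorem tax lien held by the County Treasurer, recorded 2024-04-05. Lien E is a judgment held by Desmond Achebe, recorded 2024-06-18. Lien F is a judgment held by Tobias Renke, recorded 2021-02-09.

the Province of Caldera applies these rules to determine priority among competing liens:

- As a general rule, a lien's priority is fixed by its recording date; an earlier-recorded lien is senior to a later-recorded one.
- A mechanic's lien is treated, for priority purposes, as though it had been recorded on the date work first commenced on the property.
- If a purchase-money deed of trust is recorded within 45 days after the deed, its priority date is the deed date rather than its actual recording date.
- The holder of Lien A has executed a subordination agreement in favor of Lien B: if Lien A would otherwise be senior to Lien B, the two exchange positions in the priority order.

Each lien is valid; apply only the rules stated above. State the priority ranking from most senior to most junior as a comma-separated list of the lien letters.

Adjusting effective dates: A's effective date is the deed date, 2024-02-16; B's effective date is 2021-10-11, when work began; C relates back to 2021-01-28 (work commenced).
By effective date, earliest first: C (2021-01-28), F (2021-02-09), B (2021-10-11), A (2024-02-16), D (2024-04-05), E (2024-06-18).
A already ranks below B; the subordination has no effect.

C, F, B, A, D, E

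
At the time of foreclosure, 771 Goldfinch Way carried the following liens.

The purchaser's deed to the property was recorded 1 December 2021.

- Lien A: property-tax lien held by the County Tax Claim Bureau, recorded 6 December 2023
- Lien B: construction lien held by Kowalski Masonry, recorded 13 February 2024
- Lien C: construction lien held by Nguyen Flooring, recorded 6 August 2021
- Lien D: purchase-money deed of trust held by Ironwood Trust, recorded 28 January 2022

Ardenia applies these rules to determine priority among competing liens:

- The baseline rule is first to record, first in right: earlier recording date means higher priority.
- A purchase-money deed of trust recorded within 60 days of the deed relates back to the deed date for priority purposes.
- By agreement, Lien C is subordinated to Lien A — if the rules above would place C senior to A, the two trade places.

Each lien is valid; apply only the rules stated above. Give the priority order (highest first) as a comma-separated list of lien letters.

A, D, C, B

Effective dates after the stated exceptions: D relates back to the deed date 1 December 2021.
By effective date, earliest first: C (6 August 2021), D (1 December 2021), A (6 December 2023), B (13 February 2024).
C would otherwise be senior to A, so under the subordination agreement C and A exchange positions.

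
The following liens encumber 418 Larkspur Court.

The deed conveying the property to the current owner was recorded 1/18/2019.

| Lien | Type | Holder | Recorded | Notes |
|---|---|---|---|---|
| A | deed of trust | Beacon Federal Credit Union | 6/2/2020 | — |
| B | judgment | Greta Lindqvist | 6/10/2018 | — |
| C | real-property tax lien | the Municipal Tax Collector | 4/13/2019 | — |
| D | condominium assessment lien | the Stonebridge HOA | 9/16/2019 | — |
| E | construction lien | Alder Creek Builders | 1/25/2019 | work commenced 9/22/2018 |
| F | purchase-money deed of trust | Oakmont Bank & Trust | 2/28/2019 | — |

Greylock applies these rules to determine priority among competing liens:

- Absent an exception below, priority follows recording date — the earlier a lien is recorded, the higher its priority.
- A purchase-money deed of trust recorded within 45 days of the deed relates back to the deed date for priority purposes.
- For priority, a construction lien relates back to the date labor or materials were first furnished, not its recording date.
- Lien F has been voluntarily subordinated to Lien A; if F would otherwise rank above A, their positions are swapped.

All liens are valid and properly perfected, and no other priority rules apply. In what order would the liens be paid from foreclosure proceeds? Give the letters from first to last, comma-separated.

B, E, A, C, D, F

First, effective dates: E is treated as recorded 9/22/2018, the work-commencement date; F was recorded within the 45-day window, so its effective date is the deed date 1/18/2019.
Ordering by effective date: B (6/10/2018), E (9/22/2018), F (1/18/2019), C (4/13/2019), D (9/16/2019), A (6/2/2020).
The subordination applies — F was senior to A — so F and A swap.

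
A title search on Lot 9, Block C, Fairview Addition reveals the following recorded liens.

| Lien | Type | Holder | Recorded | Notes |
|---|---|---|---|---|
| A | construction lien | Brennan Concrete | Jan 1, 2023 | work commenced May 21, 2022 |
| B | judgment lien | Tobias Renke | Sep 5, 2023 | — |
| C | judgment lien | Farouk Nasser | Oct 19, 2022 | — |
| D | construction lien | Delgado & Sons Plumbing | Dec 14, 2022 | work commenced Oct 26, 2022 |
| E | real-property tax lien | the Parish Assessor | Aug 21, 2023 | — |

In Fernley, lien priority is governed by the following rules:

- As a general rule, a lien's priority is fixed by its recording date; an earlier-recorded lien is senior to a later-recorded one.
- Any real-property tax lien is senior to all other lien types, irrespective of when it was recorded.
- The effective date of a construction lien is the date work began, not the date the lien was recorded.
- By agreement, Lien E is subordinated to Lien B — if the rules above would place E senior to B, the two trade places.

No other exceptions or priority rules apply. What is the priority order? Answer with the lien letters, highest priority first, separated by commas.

B, A, C, D, E

First, effective dates: A's effective date is May 21, 2022, when work began; D relates back to Oct 26, 2022 (work commenced).
E is a real-property tax lien, so it outranks all other liens regardless of date.
Ordering the rest by effective date: A (May 21, 2022), C (Oct 19, 2022), D (Oct 26, 2022), B (Sep 5, 2023).
The subordination applies — E was senior to B — so E and B swap.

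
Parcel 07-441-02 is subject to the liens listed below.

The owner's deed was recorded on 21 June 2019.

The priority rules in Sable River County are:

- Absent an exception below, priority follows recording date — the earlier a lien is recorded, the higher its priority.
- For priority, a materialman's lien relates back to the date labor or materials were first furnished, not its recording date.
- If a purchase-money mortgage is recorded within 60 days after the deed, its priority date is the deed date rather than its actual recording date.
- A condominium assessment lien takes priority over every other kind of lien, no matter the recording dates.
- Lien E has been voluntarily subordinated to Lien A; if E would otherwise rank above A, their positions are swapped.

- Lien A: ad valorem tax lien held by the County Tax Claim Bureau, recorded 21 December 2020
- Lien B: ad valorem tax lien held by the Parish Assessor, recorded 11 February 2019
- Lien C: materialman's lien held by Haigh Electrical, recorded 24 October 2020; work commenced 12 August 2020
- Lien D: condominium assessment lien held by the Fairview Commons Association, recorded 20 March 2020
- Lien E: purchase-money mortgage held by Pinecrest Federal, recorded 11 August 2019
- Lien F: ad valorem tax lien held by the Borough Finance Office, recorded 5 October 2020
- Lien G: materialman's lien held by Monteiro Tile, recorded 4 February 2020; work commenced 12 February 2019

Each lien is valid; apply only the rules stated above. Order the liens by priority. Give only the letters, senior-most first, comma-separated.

First, effective dates: C is treated as recorded 12 August 2020, the work-commencement date; E relates back to the deed date 21 June 2019; G is treated as recorded 12 February 2019, the work-commencement date.
D, as a condominium assessment lien, has superpriority and ranks first.
Remaining liens by effective date: B (11 February 2019), G (12 February 2019), E (21 June 2019), C (12 August 2020), F (5 October 2020), A (21 December 2020).
E is senior to A before the subordination, so the two trade places.

D, B, G, A, C, F, E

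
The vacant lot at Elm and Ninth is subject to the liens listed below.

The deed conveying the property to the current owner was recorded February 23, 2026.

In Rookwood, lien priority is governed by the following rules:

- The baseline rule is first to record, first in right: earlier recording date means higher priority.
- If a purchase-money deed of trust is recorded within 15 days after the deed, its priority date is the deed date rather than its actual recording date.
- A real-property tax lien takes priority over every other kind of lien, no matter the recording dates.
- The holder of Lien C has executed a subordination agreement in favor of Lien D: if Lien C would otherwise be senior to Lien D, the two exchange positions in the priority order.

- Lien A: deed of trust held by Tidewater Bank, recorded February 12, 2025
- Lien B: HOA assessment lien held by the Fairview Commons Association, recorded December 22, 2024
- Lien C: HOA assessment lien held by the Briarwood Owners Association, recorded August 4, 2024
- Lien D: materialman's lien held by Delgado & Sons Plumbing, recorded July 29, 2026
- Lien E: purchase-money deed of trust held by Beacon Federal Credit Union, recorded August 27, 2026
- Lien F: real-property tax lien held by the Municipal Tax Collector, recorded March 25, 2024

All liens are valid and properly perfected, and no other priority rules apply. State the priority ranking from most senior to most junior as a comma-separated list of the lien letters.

F, D, B, A, C, E

Adjusting effective dates: E missed the 15-day window (185 days after the deed), so its recording date stands.
As a real-property tax lien, F is senior to every other lien.
Ordering the rest by effective date: C (August 4, 2024), B (December 22, 2024), A (February 12, 2025), D (July 29, 2026), E (August 27, 2026).
C would otherwise be senior to D, so under the subordination agreement C and D exchange positions.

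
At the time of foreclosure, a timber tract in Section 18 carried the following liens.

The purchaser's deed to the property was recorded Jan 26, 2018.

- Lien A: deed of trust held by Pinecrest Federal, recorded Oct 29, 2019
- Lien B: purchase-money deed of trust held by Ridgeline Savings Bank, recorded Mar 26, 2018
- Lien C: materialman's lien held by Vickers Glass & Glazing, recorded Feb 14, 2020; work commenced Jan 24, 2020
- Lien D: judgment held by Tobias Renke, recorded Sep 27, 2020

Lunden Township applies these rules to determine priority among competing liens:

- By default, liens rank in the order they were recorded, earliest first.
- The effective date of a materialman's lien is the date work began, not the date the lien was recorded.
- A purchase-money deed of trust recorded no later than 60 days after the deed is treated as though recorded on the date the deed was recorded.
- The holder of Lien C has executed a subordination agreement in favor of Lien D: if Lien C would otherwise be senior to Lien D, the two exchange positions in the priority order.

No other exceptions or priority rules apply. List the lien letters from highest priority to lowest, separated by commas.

Effective dates: B's effective date is the deed date, Jan 26, 2018; C relates back to Jan 24, 2020 (work commenced).
Sorted by effective date: B (Jan 26, 2018), A (Oct 29, 2019), C (Jan 24, 2020), D (Sep 27, 2020).
C is senior to D before the subordination, so the two trade places.

B, A, D, C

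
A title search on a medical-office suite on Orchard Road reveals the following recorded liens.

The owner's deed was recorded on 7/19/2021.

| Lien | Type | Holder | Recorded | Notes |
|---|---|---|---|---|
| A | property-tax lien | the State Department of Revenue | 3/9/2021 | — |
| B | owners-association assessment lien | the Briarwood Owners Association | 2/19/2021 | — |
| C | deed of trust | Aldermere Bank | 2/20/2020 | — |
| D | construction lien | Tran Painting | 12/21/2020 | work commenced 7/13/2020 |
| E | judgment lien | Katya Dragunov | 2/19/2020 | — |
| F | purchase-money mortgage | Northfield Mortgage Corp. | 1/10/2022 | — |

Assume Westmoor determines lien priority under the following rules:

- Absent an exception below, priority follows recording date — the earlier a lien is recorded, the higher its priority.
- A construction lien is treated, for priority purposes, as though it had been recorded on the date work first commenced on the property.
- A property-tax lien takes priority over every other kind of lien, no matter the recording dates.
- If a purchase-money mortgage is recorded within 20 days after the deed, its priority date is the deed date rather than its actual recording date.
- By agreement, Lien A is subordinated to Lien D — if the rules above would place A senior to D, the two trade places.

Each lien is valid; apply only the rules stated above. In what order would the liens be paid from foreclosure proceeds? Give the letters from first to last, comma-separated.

Adjusting effective dates: D is treated as recorded 7/13/2020, the work-commencement date; F missed the 20-day window (175 days after the deed), so its recording date stands.
A is a property-tax lien, so it outranks all other liens regardless of date.
Ordering the rest by effective date: E (2/19/2020), C (2/20/2020), D (7/13/2020), B (2/19/2021), F (1/10/2022).
Because A would otherwise rank above D, the subordination swaps them.

D, E, C, A, B, F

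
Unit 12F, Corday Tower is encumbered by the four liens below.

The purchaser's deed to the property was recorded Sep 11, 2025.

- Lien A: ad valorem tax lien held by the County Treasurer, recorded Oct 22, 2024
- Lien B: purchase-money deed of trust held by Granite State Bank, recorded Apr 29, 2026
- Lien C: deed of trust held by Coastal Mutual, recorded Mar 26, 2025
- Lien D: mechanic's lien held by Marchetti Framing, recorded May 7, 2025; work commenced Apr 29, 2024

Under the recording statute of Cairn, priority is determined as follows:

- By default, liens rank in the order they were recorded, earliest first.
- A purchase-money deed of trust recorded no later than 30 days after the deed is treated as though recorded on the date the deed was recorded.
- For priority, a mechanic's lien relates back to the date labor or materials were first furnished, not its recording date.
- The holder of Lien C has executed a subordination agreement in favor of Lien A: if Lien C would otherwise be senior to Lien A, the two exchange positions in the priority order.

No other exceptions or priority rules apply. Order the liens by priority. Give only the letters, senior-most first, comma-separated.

Effective dates after the stated exceptions: B was recorded 230 days after the deed — beyond 30 days — so no relation-back applies; D's effective date is Apr 29, 2024, when work began.
By effective date, earliest first: D (Apr 29, 2024), A (Oct 22, 2024), C (Mar 26, 2025), B (Apr 29, 2026).
C is already junior to A, so the subordination agreement changes nothing.

D, A, C, B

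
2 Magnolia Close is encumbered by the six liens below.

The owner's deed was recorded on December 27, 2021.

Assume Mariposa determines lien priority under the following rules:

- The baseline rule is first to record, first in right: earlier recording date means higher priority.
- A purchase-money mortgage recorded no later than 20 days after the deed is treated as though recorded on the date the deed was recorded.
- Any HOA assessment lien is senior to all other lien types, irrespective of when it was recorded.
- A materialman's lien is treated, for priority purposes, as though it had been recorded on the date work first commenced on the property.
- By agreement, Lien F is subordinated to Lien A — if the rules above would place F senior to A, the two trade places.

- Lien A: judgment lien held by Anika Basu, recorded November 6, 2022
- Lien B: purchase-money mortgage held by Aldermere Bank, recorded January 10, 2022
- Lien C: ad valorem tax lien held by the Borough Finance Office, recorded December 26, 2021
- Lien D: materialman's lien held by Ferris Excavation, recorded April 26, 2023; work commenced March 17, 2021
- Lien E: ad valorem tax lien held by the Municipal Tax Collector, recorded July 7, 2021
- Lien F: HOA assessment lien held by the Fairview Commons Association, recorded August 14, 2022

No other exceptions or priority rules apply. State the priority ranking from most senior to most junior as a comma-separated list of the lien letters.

A, D, E, C, B, F

Adjusting effective dates: B was recorded within the 20-day window, so its effective date is the deed date December 27, 2021; D's effective date is March 17, 2021, when work began.
As an HOA assessment lien, F is senior to every other lien.
The other liens, earliest effective date first: D (March 17, 2021), E (July 7, 2021), C (December 26, 2021), B (December 27, 2021), A (November 6, 2022).
F is senior to A before the subordination, so the two trade places.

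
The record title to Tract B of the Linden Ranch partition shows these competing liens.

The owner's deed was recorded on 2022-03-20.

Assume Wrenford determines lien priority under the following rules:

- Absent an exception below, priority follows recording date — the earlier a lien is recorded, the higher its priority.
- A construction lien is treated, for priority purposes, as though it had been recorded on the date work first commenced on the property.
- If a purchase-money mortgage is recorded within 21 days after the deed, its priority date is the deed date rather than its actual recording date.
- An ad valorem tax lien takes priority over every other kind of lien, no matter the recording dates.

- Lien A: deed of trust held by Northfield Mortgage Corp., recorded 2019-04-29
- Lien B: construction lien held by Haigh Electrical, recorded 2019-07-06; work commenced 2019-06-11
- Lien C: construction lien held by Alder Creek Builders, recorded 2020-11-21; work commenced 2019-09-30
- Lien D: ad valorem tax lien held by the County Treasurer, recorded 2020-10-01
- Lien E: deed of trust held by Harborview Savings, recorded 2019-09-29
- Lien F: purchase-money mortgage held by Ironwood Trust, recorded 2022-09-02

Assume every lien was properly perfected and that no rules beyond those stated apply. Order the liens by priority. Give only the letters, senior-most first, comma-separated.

D, A, B, E, C, F

Adjusting effective dates: B is treated as recorded 2019-06-11, the work-commencement date; C's effective date is 2019-09-30, when work began; F was recorded 166 days after the deed — beyond 21 days — so no relation-back applies.
D is an ad valorem tax lien and takes priority over every other lien.
Among the remaining liens, by effective date: A (2019-04-29), B (2019-06-11), E (2019-09-29), C (2019-09-30), F (2022-09-02).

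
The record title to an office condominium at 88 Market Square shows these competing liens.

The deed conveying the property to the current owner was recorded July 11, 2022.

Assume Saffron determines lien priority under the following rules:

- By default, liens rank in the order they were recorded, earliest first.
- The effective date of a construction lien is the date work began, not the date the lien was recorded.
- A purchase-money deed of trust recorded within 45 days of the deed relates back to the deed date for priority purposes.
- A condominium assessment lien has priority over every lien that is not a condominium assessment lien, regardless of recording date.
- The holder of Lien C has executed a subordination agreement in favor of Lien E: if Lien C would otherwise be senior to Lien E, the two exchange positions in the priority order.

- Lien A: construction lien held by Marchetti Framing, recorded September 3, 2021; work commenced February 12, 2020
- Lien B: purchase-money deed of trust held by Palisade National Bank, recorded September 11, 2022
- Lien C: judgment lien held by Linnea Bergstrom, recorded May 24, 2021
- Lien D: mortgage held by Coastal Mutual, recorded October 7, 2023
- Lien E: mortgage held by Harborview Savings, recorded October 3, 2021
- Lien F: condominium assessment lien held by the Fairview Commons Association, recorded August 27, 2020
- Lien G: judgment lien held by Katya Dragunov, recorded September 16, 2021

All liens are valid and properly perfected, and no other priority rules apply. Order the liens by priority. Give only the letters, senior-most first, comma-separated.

F, A, E, G, C, B, D

First, effective dates: A's effective date is February 12, 2020, when work began; B missed the 45-day window (62 days after the deed), so its recording date stands.
F, as a condominium assessment lien, has superpriority and ranks first.
Remaining liens by effective date: A (February 12, 2020), C (May 24, 2021), G (September 16, 2021), E (October 3, 2021), B (September 11, 2022), D (October 7, 2023).
C would otherwise be senior to E, so under the subordination agreement C and E exchange positions.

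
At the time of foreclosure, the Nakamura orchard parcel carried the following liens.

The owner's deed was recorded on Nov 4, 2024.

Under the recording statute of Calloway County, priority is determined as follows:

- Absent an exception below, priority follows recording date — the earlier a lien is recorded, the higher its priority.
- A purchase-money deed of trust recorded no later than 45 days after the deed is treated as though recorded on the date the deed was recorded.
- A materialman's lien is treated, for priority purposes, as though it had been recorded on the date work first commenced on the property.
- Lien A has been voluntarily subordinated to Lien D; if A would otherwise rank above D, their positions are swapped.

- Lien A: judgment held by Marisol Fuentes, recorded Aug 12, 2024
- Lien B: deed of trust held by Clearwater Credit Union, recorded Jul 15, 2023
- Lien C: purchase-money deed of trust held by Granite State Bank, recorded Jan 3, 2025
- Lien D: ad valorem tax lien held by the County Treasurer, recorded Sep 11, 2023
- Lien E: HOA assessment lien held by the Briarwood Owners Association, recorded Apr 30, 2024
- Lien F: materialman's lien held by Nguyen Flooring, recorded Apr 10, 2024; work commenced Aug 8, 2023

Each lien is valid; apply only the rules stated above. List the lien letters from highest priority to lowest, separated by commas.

Effective dates: C missed the 45-day window (60 days after the deed), so its recording date stands; F relates back to Aug 8, 2023 (work commenced).
Ordering by effective date: B (Jul 15, 2023), F (Aug 8, 2023), D (Sep 11, 2023), E (Apr 30, 2024), A (Aug 12, 2024), C (Jan 3, 2025).
Since A is not senior to D, the subordination leaves the order unchanged.

B, F, D, E, A, C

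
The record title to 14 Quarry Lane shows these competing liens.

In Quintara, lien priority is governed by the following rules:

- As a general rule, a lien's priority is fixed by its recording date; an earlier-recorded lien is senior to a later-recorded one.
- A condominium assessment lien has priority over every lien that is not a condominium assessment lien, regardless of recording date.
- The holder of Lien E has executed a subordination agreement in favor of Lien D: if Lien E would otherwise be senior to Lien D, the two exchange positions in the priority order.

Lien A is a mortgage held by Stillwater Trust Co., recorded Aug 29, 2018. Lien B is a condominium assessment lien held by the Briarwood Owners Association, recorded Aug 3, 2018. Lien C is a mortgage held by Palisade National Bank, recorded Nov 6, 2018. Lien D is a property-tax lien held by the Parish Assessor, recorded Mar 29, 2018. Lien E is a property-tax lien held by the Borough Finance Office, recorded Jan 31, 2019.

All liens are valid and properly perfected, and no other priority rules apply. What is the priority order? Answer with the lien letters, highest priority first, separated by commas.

B, as a condominium assessment lien, has superpriority and ranks first.
Remaining liens by effective date: D (Mar 29, 2018), A (Aug 29, 2018), C (Nov 6, 2018), E (Jan 31, 2019).
E already ranks below D; the subordination has no effect.

B, D, A, C, E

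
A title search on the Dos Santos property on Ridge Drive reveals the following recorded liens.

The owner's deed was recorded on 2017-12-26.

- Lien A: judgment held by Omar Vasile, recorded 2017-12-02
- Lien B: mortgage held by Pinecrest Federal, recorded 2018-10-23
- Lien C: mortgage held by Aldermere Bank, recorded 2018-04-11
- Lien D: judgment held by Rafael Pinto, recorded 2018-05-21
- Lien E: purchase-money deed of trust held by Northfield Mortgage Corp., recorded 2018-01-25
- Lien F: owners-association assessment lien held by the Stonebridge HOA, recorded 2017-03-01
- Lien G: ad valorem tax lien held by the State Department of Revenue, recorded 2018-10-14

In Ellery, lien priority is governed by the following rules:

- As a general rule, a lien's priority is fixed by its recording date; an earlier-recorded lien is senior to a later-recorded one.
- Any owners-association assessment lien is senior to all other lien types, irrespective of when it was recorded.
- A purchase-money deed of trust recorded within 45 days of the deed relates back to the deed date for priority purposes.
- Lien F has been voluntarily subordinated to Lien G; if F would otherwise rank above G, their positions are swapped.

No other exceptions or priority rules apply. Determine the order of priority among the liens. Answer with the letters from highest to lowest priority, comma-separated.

G, A, E, C, D, F, B

Adjusting effective dates: E relates back to the deed date 2017-12-26.
F is an owners-association assessment lien and takes priority over every other lien.
Among the remaining liens, by effective date: A (2017-12-02), E (2017-12-26), C (2018-04-11), D (2018-05-21), G (2018-10-14), B (2018-10-23).
Because F would otherwise rank above G, the subordination swaps them.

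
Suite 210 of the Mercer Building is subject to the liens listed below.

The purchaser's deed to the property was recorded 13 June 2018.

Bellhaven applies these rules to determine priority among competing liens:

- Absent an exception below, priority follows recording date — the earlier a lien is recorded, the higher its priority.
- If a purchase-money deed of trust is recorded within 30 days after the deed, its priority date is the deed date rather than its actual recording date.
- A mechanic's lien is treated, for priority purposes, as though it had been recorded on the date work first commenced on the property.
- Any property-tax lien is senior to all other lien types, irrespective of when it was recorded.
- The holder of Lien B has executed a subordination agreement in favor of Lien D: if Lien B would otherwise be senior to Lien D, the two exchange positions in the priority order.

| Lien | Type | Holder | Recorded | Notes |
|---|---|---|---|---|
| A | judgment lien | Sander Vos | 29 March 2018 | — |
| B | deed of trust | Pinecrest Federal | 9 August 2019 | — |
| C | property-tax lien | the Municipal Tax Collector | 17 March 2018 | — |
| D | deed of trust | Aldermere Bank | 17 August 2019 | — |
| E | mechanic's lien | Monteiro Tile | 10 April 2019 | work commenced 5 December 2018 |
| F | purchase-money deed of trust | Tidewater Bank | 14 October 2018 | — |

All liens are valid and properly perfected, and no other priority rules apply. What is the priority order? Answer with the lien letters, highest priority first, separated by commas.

First, effective dates: E relates back to 5 December 2018 (work commenced); F was recorded 123 days after the deed — beyond 30 days — so no relation-back applies.
C, as a property-tax lien, has superpriority and ranks first.
Ordering the rest by effective date: A (29 March 2018), F (14 October 2018), E (5 December 2018), B (9 August 2019), D (17 August 2019).
The subordination applies — B was senior to D — so B and D swap.

C, A, F, E, D, B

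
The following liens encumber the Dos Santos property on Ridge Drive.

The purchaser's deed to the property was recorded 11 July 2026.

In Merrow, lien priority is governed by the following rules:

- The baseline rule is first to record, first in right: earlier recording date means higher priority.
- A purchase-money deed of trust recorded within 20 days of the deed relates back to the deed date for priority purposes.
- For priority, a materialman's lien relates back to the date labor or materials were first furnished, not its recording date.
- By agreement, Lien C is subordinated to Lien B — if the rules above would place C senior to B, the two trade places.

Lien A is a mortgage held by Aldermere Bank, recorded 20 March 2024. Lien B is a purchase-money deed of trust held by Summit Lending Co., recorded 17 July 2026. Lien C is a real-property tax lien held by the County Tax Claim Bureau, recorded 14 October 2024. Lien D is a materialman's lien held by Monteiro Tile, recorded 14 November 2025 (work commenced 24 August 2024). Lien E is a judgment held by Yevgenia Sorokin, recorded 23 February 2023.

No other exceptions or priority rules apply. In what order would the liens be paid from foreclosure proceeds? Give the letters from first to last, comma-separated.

Effective dates after the stated exceptions: B's effective date is the deed date, 11 July 2026; D relates back to 24 August 2024 (work commenced).
Ordering by effective date: E (23 February 2023), A (20 March 2024), D (24 August 2024), C (14 October 2024), B (11 July 2026).
C would otherwise be senior to B, so under the subordination agreement C and B exchange positions.

E, A, D, B, C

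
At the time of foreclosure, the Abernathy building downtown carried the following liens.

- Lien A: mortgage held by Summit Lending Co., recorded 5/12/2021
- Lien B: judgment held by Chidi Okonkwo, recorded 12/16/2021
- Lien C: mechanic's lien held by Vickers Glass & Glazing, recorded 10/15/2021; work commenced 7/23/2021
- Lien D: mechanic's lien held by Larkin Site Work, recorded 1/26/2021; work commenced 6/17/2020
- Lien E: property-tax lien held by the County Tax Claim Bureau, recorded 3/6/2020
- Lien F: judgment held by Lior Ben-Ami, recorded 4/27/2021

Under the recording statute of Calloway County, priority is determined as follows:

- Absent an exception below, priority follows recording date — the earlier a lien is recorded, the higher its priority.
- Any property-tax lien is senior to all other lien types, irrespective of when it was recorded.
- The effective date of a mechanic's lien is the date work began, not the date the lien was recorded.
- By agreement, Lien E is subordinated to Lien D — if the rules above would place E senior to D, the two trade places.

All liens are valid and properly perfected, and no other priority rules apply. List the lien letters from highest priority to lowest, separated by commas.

Effective dates: C relates back to 7/23/2021 (work commenced); D's effective date is 6/17/2020, when work began.
E is a property-tax lien, so it outranks all other liens regardless of date.
Ordering the rest by effective date: D (6/17/2020), F (4/27/2021), A (5/12/2021), C (7/23/2021), B (12/16/2021).
The subordination applies — E was senior to D — so E and D swap.

D, E, F, A, C, B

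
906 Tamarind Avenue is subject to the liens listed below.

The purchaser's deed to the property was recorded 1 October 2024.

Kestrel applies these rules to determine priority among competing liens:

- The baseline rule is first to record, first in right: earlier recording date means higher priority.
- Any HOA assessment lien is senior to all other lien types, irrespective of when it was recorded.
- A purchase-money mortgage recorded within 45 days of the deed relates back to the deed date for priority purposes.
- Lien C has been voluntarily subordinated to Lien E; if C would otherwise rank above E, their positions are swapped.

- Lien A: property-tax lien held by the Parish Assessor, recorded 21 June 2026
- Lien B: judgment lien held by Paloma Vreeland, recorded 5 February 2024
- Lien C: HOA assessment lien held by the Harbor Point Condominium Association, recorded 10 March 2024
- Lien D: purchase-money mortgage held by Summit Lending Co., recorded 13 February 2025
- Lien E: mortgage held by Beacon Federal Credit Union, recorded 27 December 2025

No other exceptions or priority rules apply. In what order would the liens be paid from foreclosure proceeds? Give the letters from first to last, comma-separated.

E, B, D, C, A

Effective dates: D was recorded 135 days after the deed — beyond 45 days — so no relation-back applies.
C is an HOA assessment lien and takes priority over every other lien.
Among the remaining liens, by effective date: B (5 February 2024), D (13 February 2025), E (27 December 2025), A (21 June 2026).
Because C would otherwise rank above E, the subordination swaps them.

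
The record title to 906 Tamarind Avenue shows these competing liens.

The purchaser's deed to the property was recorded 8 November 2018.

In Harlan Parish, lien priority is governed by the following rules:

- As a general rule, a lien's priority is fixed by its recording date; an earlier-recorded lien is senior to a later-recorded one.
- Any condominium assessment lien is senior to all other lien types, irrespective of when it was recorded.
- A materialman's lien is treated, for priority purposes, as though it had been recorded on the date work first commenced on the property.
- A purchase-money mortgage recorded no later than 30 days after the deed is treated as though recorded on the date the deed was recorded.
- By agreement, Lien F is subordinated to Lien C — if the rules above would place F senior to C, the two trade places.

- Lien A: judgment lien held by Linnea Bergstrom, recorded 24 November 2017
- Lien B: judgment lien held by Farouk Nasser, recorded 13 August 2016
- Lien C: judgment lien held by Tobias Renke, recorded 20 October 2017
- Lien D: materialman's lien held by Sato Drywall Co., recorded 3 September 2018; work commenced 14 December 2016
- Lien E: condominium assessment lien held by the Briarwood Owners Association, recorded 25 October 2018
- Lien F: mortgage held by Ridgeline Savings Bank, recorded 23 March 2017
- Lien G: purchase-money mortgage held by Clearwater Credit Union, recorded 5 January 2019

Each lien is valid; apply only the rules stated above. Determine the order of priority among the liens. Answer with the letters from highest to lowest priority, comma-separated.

E, B, D, C, F, A, G

Effective dates after the stated exceptions: D relates back to 14 December 2016 (work commenced); G missed the 30-day window (58 days after the deed), so its recording date stands.
E is a condominium assessment lien and takes priority over every other lien.
Ordering the rest by effective date: B (13 August 2016), D (14 December 2016), F (23 March 2017), C (20 October 2017), A (24 November 2017), G (5 January 2019).
F is senior to C before the subordination, so the two trade places.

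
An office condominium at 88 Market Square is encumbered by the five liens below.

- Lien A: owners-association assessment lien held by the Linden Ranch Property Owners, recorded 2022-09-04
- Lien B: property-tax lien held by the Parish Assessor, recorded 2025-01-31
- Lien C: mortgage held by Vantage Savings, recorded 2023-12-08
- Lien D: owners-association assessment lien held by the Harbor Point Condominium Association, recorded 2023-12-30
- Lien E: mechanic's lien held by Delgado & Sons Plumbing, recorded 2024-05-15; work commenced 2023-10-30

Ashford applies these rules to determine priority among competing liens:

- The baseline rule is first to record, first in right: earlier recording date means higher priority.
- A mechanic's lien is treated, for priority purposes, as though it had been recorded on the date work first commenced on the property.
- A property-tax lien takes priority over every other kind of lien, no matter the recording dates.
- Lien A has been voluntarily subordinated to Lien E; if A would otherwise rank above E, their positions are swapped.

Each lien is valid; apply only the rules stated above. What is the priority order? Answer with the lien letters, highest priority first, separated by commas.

Adjusting effective dates: E is treated as recorded 2023-10-30, the work-commencement date.
B is a property-tax lien, so it outranks all other liens regardless of date.
Remaining liens by effective date: A (2022-09-04), E (2023-10-30), C (2023-12-08), D (2023-12-30).
A is senior to E before the subordination, so the two trade places.

B, E, A, C, D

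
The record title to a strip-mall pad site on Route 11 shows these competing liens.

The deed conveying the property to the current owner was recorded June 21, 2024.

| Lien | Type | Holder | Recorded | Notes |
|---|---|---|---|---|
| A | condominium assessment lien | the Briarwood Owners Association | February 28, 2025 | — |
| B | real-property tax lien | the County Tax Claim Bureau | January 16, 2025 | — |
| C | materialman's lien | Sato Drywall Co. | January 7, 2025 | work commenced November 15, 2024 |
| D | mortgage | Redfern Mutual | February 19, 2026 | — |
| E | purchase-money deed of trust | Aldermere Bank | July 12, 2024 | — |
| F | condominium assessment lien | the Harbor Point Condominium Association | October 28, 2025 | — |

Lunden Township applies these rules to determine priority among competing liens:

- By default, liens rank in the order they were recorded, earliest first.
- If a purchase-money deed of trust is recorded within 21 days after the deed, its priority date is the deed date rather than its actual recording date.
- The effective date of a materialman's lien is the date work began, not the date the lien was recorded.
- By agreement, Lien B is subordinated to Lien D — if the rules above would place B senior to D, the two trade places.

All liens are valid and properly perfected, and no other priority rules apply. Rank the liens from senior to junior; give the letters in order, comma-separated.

First, effective dates: C relates back to November 15, 2024 (work commenced); E was recorded within the 21-day window, so its effective date is the deed date June 21, 2024.
Ordering by effective date: E (June 21, 2024), C (November 15, 2024), B (January 16, 2025), A (February 28, 2025), F (October 28, 2025), D (February 19, 2026).
The subordination applies — B was senior to D — so B and D swap.

E, C, D, A, F, B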